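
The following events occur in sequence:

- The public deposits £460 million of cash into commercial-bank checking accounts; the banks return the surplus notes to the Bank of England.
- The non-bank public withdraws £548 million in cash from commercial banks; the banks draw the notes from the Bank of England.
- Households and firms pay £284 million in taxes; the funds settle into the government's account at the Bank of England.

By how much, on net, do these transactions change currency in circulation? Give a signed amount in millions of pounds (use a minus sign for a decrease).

+£88 million

Currency deposit £460 million: notes return to the central bank → −£460M.
Currency withdrawal £548 million: notes leave the central bank → +£548M.
Government account inflow £284 million: no currency enters or leaves circulation → 0.
Net: −460 + 548 + 0 = +£88 million.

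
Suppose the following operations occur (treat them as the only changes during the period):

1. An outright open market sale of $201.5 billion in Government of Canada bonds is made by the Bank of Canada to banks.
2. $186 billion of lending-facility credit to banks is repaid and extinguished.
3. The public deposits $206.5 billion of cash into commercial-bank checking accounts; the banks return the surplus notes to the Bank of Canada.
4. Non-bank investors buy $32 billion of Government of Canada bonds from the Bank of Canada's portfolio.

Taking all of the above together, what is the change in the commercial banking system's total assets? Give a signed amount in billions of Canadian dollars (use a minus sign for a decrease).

OMO sale (to banks) $201.5 billion: just an asset swap on bank balance sheets → 0.
Discount-window repayment $186 billion: bank balance sheets shrink → −$186B.
Currency deposit $206.5 billion: bank balance sheets expand → +$206.5B.
Asset sale (to non-banks) $32 billion: bank balance sheets shrink → −$32B.
Net: 0 − 186 + 206.5 − 32 = -$11.5 billion.

-$11.5 billion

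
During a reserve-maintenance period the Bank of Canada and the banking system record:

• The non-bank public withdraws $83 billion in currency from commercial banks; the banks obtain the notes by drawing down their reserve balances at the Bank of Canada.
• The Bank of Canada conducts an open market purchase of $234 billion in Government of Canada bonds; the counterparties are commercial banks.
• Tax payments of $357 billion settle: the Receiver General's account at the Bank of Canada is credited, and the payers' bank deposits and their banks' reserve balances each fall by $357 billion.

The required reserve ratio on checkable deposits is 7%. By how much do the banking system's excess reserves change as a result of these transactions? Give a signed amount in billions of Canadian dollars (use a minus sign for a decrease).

Currency withdrawal $83 billion: reserves −$83B, deposits −$83B.
OMO purchase (from banks) $234 billion: reserves +$234B, deposits 0.
Government account inflow $357 billion: reserves −$357B, deposits −$357B.
Totals: Δreserves = −$206B, Δdeposits = −$440B.
Δrequired reserves = 7% × −$440B = −$30.8B.
Δexcess reserves = Δreserves − Δrequired = −$206B − (−$30.8B) = -$175.2 billion.

-$175.2 billion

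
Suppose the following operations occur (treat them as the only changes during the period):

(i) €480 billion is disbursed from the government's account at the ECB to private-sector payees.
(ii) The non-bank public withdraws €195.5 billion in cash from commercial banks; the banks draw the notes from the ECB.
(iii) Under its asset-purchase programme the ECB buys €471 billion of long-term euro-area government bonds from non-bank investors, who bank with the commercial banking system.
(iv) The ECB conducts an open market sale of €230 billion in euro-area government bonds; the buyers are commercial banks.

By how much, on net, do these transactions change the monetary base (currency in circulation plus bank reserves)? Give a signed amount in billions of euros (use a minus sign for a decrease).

+€721 billion

ECB balance sheet:
  Assets:      Securities +€241B
  Liabilities: Bank reserves +€525.5B, Currency in circulation +€195.5B, Government deposits −€480B
Commercial banking system:
  Assets:      Reserves at CB +€525.5B, Securities +€230B
  Liabilities: Checkable deposits +€755.5B
Monetary base = currency + reserves: +€195.5B + (+€525.5B) = +€721 billion.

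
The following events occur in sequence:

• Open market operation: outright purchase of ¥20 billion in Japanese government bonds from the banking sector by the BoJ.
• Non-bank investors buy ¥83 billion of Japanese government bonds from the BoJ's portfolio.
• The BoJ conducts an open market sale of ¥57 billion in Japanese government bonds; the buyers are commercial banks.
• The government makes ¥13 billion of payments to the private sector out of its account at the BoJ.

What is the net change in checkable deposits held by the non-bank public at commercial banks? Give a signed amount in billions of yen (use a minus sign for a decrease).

BoJ balance sheet:
  Assets:      Securities −¥120B
  Liabilities: Bank reserves −¥107B, Government deposits −¥13B
Commercial banking system:
  Assets:      Reserves at CB −¥107B, Securities +¥37B
  Liabilities: Checkable deposits −¥70B
So the change in checkable deposits held by the non-bank public at commercial banks is -¥70 billion.

-¥70 billion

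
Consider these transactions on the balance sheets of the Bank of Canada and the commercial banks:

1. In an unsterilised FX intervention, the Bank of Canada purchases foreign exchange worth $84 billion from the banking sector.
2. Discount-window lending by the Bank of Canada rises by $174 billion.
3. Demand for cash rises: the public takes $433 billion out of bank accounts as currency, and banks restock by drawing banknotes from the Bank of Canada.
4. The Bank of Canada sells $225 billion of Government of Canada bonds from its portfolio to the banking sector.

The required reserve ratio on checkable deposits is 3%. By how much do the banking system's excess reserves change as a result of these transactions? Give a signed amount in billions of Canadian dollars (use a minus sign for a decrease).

-$387.01 billion

FX purchase $84 billion: reserves +$84B, deposits 0.
Discount-window loan $174 billion: reserves +$174B, deposits 0.
Currency withdrawal $433 billion: reserves −$433B, deposits −$433B.
OMO sale (to banks) $225 billion: reserves −$225B, deposits 0.
Totals: Δreserves = −$400B, Δdeposits = −$433B.
Δrequired reserves = 3% × −$433B = −$12.99B.
Δexcess reserves = Δreserves − Δrequired = −$400B − (−$12.99B) = -$387.01 billion.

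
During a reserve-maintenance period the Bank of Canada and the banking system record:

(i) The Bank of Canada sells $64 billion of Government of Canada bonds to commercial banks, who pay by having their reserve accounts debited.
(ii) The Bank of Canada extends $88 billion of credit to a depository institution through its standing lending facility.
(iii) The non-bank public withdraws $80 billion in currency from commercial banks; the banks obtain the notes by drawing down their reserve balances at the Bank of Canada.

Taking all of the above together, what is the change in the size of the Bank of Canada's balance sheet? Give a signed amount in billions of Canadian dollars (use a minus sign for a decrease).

+$24 billion

Bank of Canada balance sheet:
  Assets:      Securities −$64B, Loans to banks +$88B
  Liabilities: Bank reserves −$56B, Currency in circulation +$80B
Change in total Bank of Canada assets = +$24 billion.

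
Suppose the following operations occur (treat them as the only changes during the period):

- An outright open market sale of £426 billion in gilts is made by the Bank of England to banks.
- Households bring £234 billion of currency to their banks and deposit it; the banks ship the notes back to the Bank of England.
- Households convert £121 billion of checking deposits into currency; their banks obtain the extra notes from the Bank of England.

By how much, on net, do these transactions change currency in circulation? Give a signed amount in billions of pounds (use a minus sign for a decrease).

-£113 billion

OMO sale (to banks) £426 billion: no currency enters or leaves circulation → 0.
Currency deposit £234 billion: notes return to the central bank → −£234B.
Currency withdrawal £121 billion: notes leave the central bank → +£121B.
Net: 0 − 234 + 121 = -£113 billion.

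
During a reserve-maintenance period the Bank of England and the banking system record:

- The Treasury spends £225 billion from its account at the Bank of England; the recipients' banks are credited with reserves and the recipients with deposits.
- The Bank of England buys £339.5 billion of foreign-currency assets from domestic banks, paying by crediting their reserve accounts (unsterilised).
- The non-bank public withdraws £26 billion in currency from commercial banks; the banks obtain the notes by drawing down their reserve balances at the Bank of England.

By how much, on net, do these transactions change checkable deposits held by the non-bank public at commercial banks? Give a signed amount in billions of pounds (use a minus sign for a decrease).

+£199 billion

Bank of England balance sheet:
  Assets:      Foreign assets +£339.5B
  Liabilities: Bank reserves +£538.5B, Currency in circulation +£26B, Government deposits −£225B
Commercial banking system:
  Assets:      Reserves at CB +£538.5B, Foreign assets −£339.5B
  Liabilities: Checkable deposits +£199B
So the change in checkable deposits held by the non-bank public at commercial banks is +£199 billion.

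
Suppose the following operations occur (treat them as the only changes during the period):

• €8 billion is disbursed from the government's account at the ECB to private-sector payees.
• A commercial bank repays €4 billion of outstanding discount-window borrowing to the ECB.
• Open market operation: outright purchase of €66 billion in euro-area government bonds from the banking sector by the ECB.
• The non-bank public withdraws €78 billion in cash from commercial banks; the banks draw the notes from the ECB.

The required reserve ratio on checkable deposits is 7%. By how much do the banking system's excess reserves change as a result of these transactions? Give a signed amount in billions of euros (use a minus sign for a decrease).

Government spending €8 billion: reserves +€8B, deposits +€8B.
Discount-window repayment €4 billion: reserves −€4B, deposits 0.
OMO purchase (from banks) €66 billion: reserves +€66B, deposits 0.
Currency withdrawal €78 billion: reserves −€78B, deposits −€78B.
Totals: Δreserves = −€8B, Δdeposits = −€70B.
Δrequired reserves = 7% × −€70B = −€4.9B.
Δexcess reserves = Δreserves − Δrequired = −€8B − (−€4.9B) = -€3.1 billion.

-€3.1 billion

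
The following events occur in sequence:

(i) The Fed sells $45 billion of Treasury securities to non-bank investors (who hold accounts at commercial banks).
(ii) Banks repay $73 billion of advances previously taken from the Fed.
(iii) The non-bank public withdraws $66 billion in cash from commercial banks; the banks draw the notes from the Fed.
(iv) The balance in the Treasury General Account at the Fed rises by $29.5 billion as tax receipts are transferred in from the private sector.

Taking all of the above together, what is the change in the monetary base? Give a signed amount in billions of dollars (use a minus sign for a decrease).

Asset sale (to non-banks) $45 billion: Fed balance sheet contracts → −$45B.
Discount-window repayment $73 billion: Fed balance sheet contracts → −$73B.
Currency withdrawal $66 billion: just a shift between currency and reserves — both are base money → 0.
Government account inflow $29.5 billion: reserves shift to a non-base liability → −$29.5B.
Net: −45 − 73 + 0 − 29.5 = -$147.5 billion.

-$147.5 billion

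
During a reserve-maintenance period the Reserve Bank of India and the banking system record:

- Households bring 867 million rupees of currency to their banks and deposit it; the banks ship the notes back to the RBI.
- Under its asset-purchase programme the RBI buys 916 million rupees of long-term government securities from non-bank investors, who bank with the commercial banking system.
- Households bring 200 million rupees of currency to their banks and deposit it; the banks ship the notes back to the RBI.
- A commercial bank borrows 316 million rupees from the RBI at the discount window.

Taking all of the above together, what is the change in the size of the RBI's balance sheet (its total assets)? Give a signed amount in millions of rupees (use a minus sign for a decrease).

+1232 million

RBI balance sheet:
  Assets:      Securities +916M, Loans to banks +316M
  Liabilities: Bank reserves +2299M, Currency in circulation −1067M
Change in total RBI assets = +1232 million.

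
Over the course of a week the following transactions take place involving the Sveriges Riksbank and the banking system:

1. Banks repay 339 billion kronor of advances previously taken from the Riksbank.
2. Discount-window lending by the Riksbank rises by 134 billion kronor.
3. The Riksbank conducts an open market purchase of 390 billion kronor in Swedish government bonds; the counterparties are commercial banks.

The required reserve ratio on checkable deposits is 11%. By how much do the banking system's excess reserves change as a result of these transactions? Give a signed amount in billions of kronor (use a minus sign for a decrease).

+185 billion

Discount-window repayment 339 billion kronor: reserves −339B, deposits 0.
Discount-window loan 134 billion kronor: reserves +134B, deposits 0.
OMO purchase (from banks) 390 billion kronor: reserves +390B, deposits 0.
Totals: Δreserves = +185B, Δdeposits = 0.
Δrequired reserves = 11% × 0 = 0.
Δexcess reserves = Δreserves − Δrequired = +185B − (0) = +185 billion.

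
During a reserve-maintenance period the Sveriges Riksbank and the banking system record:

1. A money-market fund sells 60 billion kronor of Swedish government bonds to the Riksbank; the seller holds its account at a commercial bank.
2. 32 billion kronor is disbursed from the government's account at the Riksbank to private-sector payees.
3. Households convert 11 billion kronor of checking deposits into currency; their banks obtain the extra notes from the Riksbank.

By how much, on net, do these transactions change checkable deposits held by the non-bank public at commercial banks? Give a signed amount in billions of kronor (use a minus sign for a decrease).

Riksbank balance sheet:
  Assets:      Securities +60B
  Liabilities: Bank reserves +81B, Currency in circulation +11B, Government deposits −32B
Commercial banking system:
  Assets:      Reserves at CB +81B
  Liabilities: Checkable deposits +81B
So the change in checkable deposits held by the non-bank public at commercial banks is +81 billion.

+81 billion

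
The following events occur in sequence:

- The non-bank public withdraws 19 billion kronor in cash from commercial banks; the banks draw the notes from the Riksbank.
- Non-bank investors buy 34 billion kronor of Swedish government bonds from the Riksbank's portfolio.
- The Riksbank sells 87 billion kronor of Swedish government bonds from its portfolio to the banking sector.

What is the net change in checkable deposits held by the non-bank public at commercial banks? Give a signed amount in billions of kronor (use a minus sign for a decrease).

Riksbank balance sheet:
  Assets:      Securities −121B
  Liabilities: Bank reserves −140B, Currency in circulation +19B
Commercial banking system:
  Assets:      Reserves at CB −140B, Securities +87B
  Liabilities: Checkable deposits −53B
So the change in checkable deposits held by the non-bank public at commercial banks is -53 billion.

-53 billion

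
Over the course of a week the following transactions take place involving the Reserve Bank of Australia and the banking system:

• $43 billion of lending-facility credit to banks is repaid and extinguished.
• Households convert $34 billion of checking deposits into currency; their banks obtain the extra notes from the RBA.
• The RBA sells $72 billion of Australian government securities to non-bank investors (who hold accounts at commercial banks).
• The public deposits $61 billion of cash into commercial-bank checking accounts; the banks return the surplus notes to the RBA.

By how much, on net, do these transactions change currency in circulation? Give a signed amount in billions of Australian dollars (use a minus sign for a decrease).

Discount-window repayment $43 billion: no currency enters or leaves circulation → 0.
Currency withdrawal $34 billion: notes leave the central bank → +$34B.
Asset sale (to non-banks) $72 billion: no currency enters or leaves circulation → 0.
Currency deposit $61 billion: notes return to the central bank → −$61B.
Net: 0 + 34 + 0 − 61 = -$27 billion.

-$27 billion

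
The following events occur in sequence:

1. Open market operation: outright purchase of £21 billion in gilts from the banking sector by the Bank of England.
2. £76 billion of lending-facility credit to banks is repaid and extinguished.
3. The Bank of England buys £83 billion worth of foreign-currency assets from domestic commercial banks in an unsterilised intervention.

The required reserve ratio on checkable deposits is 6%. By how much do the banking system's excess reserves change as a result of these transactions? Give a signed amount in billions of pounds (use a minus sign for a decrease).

+£28 billion

OMO purchase (from banks) £21 billion: reserves +£21B, deposits 0.
Discount-window repayment £76 billion: reserves −£76B, deposits 0.
FX purchase £83 billion: reserves +£83B, deposits 0.
Totals: Δreserves = +£28B, Δdeposits = 0.
Δrequired reserves = 6% × 0 = 0.
Δexcess reserves = Δreserves − Δrequired = +£28B − (0) = +£28 billion.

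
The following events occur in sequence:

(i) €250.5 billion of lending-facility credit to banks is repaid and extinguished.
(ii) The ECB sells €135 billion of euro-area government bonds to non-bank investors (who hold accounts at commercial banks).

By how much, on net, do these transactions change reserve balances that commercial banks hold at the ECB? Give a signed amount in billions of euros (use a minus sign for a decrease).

-€385.5 billion

ECB balance sheet:
  Assets:      Securities −€135B, Loans to banks −€250.5B
  Liabilities: Bank reserves −€385.5B
Commercial banking system:
  Assets:      Reserves at CB −€385.5B
  Liabilities: Checkable deposits −€135B, Borrowings from CB −€250.5B
So the change in reserve balances that commercial banks hold at the ECB is -€385.5 billion.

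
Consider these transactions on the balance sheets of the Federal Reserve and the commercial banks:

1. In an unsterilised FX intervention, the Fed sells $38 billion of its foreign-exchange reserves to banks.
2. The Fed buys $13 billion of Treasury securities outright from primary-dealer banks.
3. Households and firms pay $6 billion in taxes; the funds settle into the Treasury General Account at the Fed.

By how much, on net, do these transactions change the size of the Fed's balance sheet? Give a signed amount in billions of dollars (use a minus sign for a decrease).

-$25 billion

FX sale $38 billion: a Fed asset is shed → −$38B.
OMO purchase (from banks) $13 billion: a Fed asset is acquired → +$13B.
Government account inflow $6 billion: only the composition of liabilities changes → 0.
Net: −38 + 13 + 0 = -$25 billion.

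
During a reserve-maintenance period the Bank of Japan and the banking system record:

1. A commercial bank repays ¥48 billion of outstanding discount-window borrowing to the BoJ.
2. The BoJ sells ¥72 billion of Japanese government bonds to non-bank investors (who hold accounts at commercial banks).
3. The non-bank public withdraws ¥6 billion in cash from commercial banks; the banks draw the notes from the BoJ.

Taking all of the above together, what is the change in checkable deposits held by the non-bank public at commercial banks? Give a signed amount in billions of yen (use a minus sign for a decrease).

BoJ balance sheet:
  Assets:      Securities −¥72B, Loans to banks −¥48B
  Liabilities: Bank reserves −¥126B, Currency in circulation +¥6B
Commercial banking system:
  Assets:      Reserves at CB −¥126B
  Liabilities: Checkable deposits −¥78B, Borrowings from CB −¥48B
So the change in checkable deposits held by the non-bank public at commercial banks is -¥78 billion.

-¥78 billion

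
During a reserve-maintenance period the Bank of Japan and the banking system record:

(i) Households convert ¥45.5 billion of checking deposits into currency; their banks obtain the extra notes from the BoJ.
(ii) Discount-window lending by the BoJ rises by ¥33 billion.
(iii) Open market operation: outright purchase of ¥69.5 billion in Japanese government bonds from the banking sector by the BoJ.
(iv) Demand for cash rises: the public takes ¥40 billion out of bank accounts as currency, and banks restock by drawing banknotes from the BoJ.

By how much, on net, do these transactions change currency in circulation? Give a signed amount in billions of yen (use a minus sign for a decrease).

+¥85.5 billion

Currency withdrawal ¥45.5 billion: notes leave the central bank → +¥45.5B.
Discount-window loan ¥33 billion: no currency enters or leaves circulation → 0.
OMO purchase (from banks) ¥69.5 billion: no currency enters or leaves circulation → 0.
Currency withdrawal ¥40 billion: notes leave the central bank → +¥40B.
Net: 45.5 + 0 + 0 + 40 = +¥85.5 billion.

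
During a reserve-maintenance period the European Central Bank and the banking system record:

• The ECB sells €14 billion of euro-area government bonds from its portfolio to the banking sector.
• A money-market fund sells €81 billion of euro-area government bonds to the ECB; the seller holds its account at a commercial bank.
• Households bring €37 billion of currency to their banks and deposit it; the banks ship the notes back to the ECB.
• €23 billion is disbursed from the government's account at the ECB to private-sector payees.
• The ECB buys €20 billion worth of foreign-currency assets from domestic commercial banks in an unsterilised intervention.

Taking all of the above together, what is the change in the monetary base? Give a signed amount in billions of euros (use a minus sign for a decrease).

ECB balance sheet:
  Assets:      Securities +€67B, Foreign assets +€20B
  Liabilities: Bank reserves +€147B, Currency in circulation −€37B, Government deposits −€23B
Monetary base = currency + reserves: −€37B + (+€147B) = +€110 billion.

+€110 billion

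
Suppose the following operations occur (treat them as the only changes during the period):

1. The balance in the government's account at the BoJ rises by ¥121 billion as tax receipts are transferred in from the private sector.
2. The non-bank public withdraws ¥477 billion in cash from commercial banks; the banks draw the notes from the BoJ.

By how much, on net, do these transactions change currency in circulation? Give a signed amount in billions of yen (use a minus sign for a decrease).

Government account inflow ¥121 billion: no currency enters or leaves circulation → 0.
Currency withdrawal ¥477 billion: notes leave the central bank → +¥477B.
Net: 0 + 477 = +¥477 billion.

+¥477 billion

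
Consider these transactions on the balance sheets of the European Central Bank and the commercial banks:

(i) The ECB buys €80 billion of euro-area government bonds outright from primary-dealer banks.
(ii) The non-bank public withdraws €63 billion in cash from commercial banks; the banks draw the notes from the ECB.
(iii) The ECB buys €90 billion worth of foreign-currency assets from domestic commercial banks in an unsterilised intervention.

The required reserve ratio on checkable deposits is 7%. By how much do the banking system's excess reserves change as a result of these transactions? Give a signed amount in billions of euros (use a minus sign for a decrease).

+€111.41 billion

OMO purchase (from banks) €80 billion: reserves +€80B, deposits 0.
Currency withdrawal €63 billion: reserves −€63B, deposits −€63B.
FX purchase €90 billion: reserves +€90B, deposits 0.
Totals: Δreserves = +€107B, Δdeposits = −€63B.
Δrequired reserves = 7% × −€63B = −€4.41B.
Δexcess reserves = Δreserves − Δrequired = +€107B − (−€4.41B) = +€111.41 billion.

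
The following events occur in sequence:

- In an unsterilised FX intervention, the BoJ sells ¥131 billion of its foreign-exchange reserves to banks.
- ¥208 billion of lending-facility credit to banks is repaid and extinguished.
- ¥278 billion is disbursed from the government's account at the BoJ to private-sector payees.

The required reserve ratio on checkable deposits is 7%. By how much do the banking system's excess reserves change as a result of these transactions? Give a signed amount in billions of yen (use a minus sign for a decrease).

-¥80.46 billion

FX sale ¥131 billion: reserves −¥131B, deposits 0.
Discount-window repayment ¥208 billion: reserves −¥208B, deposits 0.
Government spending ¥278 billion: reserves +¥278B, deposits +¥278B.
Totals: Δreserves = −¥61B, Δdeposits = +¥278B.
Δrequired reserves = 7% × +¥278B = +¥19.46B.
Δexcess reserves = Δreserves − Δrequired = −¥61B − (+¥19.46B) = -¥80.46 billion.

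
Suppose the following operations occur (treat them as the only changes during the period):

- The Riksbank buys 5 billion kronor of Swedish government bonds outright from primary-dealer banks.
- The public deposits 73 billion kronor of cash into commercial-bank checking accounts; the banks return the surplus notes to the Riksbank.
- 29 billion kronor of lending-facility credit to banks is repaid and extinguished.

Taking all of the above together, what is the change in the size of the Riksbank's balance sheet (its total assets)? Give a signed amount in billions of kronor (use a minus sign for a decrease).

-24 billion

OMO purchase (from banks) 5 billion kronor: a Riksbank asset is acquired → +5B.
Currency deposit 73 billion kronor: only the composition of liabilities changes → 0.
Discount-window repayment 29 billion kronor: a Riksbank asset is shed → −29B.
Net: 5 + 0 − 29 = -24 billion.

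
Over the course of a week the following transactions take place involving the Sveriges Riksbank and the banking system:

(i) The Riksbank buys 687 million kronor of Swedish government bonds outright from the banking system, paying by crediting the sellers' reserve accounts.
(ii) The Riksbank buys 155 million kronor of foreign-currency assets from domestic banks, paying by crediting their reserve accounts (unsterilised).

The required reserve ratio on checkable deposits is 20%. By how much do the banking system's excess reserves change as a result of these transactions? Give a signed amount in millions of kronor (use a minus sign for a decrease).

+842 million

OMO purchase (from banks) 687 million kronor: reserves +687M, deposits 0.
FX purchase 155 million kronor: reserves +155M, deposits 0.
Totals: Δreserves = +842M, Δdeposits = 0.
Δrequired reserves = 20% × 0 = 0.
Δexcess reserves = Δreserves − Δrequired = +842M − (0) = +842 million.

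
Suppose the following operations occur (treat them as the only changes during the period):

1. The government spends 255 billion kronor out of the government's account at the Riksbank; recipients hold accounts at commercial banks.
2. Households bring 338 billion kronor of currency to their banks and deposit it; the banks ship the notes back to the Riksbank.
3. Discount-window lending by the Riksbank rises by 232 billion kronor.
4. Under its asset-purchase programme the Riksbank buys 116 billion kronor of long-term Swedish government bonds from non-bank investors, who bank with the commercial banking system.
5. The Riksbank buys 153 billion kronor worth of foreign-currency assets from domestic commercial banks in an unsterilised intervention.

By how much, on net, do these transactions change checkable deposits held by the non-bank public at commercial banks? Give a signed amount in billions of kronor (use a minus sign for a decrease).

Riksbank balance sheet:
  Assets:      Securities +116B, Loans to banks +232B, Foreign assets +153B
  Liabilities: Bank reserves +1094B, Currency in circulation −338B, Government deposits −255B
Commercial banking system:
  Assets:      Reserves at CB +1094B, Foreign assets −153B
  Liabilities: Checkable deposits +709B, Borrowings from CB +232B
So the change in checkable deposits held by the non-bank public at commercial banks is +709 billion.

+709 billion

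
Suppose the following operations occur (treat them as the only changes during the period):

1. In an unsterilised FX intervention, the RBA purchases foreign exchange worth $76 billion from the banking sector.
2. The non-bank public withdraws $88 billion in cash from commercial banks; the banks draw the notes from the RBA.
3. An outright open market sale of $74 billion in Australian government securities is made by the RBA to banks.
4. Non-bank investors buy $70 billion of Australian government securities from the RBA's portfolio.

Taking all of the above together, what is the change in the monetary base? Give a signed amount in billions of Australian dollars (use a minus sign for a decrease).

FX purchase $76 billion: RBA balance sheet expands → +$76B.
Currency withdrawal $88 billion: just a shift between currency and reserves — both are base money → 0.
OMO sale (to banks) $74 billion: RBA balance sheet contracts → −$74B.
Asset sale (to non-banks) $70 billion: RBA balance sheet contracts → −$70B.
Net: 76 + 0 − 74 − 70 = -$68 billion.

-$68 billion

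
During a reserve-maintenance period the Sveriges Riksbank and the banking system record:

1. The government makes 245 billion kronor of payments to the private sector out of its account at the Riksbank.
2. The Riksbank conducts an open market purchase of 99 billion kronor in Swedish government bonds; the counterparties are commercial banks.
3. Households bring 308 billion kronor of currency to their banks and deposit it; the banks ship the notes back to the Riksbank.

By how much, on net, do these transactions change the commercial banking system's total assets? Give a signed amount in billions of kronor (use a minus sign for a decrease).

+553 billion

Government spending 245 billion kronor: bank balance sheets expand → +245B.
OMO purchase (from banks) 99 billion kronor: just an asset swap on bank balance sheets → 0.
Currency deposit 308 billion kronor: bank balance sheets expand → +308B.
Net: 245 + 0 + 308 = +553 billion.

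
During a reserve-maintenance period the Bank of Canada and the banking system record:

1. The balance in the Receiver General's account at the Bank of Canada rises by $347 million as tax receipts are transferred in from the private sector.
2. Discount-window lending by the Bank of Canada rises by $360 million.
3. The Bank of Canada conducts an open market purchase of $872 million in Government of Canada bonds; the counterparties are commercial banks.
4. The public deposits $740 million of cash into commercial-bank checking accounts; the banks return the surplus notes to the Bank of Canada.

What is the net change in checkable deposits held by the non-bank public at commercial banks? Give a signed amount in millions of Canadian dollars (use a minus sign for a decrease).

+$393 million

Government account inflow $347 million: non-bank counterparties' bank balances fall → −$347M.
Discount-window loan $360 million: the counterparty is a bank, so public deposits are unchanged → 0.
OMO purchase (from banks) $872 million: the counterparty is a bank, so public deposits are unchanged → 0.
Currency deposit $740 million: non-bank counterparties' bank balances rise → +$740M.
Net: −347 + 0 + 0 + 740 = +$393 million.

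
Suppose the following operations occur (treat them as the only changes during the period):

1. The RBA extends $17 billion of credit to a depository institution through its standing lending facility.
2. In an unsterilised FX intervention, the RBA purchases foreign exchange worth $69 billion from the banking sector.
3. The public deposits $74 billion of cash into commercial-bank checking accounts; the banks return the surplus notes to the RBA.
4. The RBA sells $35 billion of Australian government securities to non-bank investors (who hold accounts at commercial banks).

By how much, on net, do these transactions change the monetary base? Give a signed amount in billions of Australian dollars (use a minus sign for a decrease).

Discount-window loan $17 billion: RBA balance sheet expands → +$17B.
FX purchase $69 billion: RBA balance sheet expands → +$69B.
Currency deposit $74 billion: just a shift between currency and reserves — both are base money → 0.
Asset sale (to non-banks) $35 billion: RBA balance sheet contracts → −$35B.
Net: 17 + 69 + 0 − 35 = +$51 billion.

+$51 billion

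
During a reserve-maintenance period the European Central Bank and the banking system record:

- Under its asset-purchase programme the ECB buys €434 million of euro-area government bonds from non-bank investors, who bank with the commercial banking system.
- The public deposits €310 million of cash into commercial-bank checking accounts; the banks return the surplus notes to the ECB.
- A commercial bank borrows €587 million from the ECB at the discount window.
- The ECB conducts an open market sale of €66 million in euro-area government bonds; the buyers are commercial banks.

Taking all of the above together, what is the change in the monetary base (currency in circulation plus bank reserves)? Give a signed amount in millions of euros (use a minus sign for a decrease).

+€955 million

Asset purchase (from non-banks) €434 million: ECB balance sheet expands → +€434M.
Currency deposit €310 million: just a shift between currency and reserves — both are base money → 0.
Discount-window loan €587 million: ECB balance sheet expands → +€587M.
OMO sale (to banks) €66 million: ECB balance sheet contracts → −€66M.
Net: 434 + 0 + 587 − 66 = +€955 million.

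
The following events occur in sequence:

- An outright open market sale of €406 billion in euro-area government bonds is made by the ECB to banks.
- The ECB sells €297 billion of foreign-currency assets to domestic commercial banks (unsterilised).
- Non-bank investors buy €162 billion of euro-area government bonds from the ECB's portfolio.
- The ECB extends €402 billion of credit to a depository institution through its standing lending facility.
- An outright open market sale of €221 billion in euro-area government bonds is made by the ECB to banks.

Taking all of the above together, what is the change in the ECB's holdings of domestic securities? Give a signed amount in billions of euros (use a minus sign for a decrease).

OMO sale (to banks) €406 billion: securities removed from the ECB's portfolio → −€406B.
FX sale €297 billion: the ECB's securities portfolio is untouched → 0.
Asset sale (to non-banks) €162 billion: securities removed from the ECB's portfolio → −€162B.
Discount-window loan €402 billion: the ECB's securities portfolio is untouched → 0.
OMO sale (to banks) €221 billion: securities removed from the ECB's portfolio → −€221B.
Net: −406 + 0 − 162 + 0 − 221 = -€789 billion.

-€789 billion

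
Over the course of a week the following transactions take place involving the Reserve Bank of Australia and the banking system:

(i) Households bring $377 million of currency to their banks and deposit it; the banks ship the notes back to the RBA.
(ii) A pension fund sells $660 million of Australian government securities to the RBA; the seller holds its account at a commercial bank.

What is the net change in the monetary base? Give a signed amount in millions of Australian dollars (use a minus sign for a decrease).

Currency deposit $377 million: just a shift between currency and reserves — both are base money → 0.
Asset purchase (from non-banks) $660 million: RBA balance sheet expands → +$660M.
Net: 0 + 660 = +$660 million.

+$660 million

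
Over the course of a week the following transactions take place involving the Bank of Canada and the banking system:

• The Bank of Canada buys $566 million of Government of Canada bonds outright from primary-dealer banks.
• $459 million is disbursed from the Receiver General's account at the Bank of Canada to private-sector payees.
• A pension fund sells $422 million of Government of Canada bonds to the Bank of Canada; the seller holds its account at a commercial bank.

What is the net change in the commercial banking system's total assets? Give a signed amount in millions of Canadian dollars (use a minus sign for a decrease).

+$881 million

Bank of Canada balance sheet:
  Assets:      Securities +$988M
  Liabilities: Bank reserves +$1447M, Government deposits −$459M
Commercial banking system:
  Assets:      Reserves at CB +$1447M, Securities −$566M
  Liabilities: Checkable deposits +$881M
Change in total bank assets = +$881 million.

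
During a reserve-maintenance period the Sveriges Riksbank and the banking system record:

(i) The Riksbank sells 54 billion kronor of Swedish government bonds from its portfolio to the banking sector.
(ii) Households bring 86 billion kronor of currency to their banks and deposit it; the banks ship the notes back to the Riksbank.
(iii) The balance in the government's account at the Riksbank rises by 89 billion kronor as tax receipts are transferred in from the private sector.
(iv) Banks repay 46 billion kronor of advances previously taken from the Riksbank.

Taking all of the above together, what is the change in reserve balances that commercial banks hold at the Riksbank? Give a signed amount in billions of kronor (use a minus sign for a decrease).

Riksbank balance sheet:
  Assets:      Securities −54B, Loans to banks −46B
  Liabilities: Bank reserves −103B, Currency in circulation −86B, Government deposits +89B
So the change in reserve balances that commercial banks hold at the Riksbank is -103 billion.

-103 billion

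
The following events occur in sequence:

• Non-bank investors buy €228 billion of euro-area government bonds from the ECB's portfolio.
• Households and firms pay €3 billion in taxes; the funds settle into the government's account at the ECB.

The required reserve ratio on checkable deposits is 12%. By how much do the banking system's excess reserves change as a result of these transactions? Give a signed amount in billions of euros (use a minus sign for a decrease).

Asset sale (to non-banks) €228 billion: reserves −€228B, deposits −€228B.
Government account inflow €3 billion: reserves −€3B, deposits −€3B.
Totals: Δreserves = −€231B, Δdeposits = −€231B.
Δrequired reserves = 12% × −€231B = −€27.72B.
Δexcess reserves = Δreserves − Δrequired = −€231B − (−€27.72B) = -€203.28 billion.

-€203.28 billion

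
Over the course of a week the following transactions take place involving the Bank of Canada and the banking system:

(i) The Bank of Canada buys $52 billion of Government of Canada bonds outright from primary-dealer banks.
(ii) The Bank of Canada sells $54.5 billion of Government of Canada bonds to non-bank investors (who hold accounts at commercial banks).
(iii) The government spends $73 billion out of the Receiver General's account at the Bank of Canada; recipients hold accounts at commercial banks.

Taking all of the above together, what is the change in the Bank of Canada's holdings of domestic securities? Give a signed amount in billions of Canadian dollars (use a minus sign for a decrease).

OMO purchase (from banks) $52 billion: securities added to the Bank of Canada's portfolio → +$52B.
Asset sale (to non-banks) $54.5 billion: securities removed from the Bank of Canada's portfolio → −$54.5B.
Government spending $73 billion: the Bank of Canada's securities portfolio is untouched → 0.
Net: 52 − 54.5 + 0 = -$2.5 billion.

-$2.5 billion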